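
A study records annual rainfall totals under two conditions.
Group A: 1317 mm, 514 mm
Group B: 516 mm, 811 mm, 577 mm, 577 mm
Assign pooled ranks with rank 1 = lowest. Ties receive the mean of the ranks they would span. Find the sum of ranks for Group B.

Sorted (ascending): 514, 516, 577, 577, 811, 1317
The 2 values of 577 occupy positions 3–4 → average rank (3+4)/2 = 3.5.
Group B values → pooled ranks: 516→2, 811→5, 577→3.5, 577→3.5
Rank sum = 2 + 5 + 3.5 + 3.5 = 14

14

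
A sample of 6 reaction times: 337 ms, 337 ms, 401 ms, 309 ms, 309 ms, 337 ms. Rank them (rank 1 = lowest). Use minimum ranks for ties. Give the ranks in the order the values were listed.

Sorted (ascending): 309, 309, 337, 337, 337, 401
The 2 values of 309 occupy positions 1–2 → each gets rank 1.
The 3 values of 337 occupy positions 3–5 → each gets rank 3.

3, 3, 6, 1, 1, 3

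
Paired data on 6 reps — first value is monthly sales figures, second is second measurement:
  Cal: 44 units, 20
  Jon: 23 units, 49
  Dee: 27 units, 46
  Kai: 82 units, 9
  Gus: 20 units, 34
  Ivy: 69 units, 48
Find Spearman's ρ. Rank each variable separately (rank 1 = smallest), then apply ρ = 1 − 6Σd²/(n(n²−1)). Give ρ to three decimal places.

Ranks of variable 1: 4, 2, 3, 6, 1, 5
Ranks of variable 2: 2, 6, 4, 1, 3, 5
d = r₁ − r₂: 2, -4, -1, 5, -2, 0
d²: 4, 16, 1, 25, 4, 0; Σd² = 50
ρ = 1 − 6·50/(6·35) = 1 − 300/210 = -0.429

-0.429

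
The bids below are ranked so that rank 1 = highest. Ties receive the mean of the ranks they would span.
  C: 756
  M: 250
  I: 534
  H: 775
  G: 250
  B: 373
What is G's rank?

5.5

Sorted (descending): 775, 756, 534, 373, 250, 250
The 2 values of 250 occupy positions 5–6 → average rank (5+6)/2 = 5.5.
G has value 250 → rank 5.5.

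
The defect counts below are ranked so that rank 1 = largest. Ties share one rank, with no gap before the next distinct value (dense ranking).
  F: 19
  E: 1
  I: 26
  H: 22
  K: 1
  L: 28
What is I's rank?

Sorted (descending): 28, 26, 22, 19, 1, 1
The 2 values of 1 share dense rank 5.
Remaining distinct values take the next consecutive integers.
I has value 26 → rank 2.

2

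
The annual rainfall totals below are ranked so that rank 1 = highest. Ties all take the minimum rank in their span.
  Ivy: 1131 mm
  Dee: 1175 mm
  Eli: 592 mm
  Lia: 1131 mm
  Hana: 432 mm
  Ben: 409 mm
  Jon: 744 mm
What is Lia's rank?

Sorted (descending): 1175, 1131, 1131, 744, 592, 432, 409
The 2 values of 1131 occupy positions 2–3 → each gets rank 2.
Lia has value 1131 mm → rank 2.

2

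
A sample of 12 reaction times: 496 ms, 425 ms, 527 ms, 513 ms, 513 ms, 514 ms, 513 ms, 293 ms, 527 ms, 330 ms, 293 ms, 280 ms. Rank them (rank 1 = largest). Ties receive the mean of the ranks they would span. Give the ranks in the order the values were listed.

Sorted (descending): 527, 527, 514, 513, 513, 513, 496, 425, 330, 293, 293, 280
The 2 values of 527 occupy positions 1–2 → average rank (1+2)/2 = 1.5.
The 3 values of 513 occupy positions 4–6 → average rank 5.
The 2 values of 293 occupy positions 10–11 → average rank (10+11)/2 = 10.5.

7, 8, 1.5, 5, 5, 3, 5, 10.5, 1.5, 9, 10.5, 12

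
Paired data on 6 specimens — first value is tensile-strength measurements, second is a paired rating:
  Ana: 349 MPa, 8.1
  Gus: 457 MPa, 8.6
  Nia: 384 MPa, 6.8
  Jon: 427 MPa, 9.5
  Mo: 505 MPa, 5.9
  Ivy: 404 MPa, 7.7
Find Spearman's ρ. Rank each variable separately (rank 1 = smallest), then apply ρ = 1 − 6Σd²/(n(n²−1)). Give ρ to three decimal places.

-0.086

Ranks of variable 1: 1, 5, 2, 4, 6, 3
Ranks of variable 2: 4, 5, 2, 6, 1, 3
d = r₁ − r₂: -3, 0, 0, -2, 5, 0
d²: 9, 0, 0, 4, 25, 0; Σd² = 38
ρ = 1 − 6·38/(6·35) = 1 − 228/210 = -0.086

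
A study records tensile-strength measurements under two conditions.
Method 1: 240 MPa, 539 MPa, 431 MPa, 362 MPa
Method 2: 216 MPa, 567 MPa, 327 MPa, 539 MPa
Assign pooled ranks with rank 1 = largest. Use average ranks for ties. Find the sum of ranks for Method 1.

18.5

Sorted (descending): 567, 539, 539, 431, 362, 327, 240, 216
The 2 values of 539 occupy positions 2–3 → average rank (2+3)/2 = 2.5.
Method 1 values → pooled ranks: 240→7, 539→2.5, 431→4, 362→5
Rank sum = 7 + 2.5 + 4 + 5 = 18.5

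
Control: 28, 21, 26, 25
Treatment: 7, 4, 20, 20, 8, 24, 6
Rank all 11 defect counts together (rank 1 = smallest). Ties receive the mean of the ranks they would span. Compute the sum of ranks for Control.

37

Sorted (ascending): 4, 6, 7, 8, 20, 20, 21, 24, 25, 26, 28
The 2 values of 20 occupy positions 5–6 → average rank (5+6)/2 = 5.5.
Control values → pooled ranks: 28→11, 21→7, 26→10, 25→9
Rank sum = 11 + 7 + 10 + 9 = 37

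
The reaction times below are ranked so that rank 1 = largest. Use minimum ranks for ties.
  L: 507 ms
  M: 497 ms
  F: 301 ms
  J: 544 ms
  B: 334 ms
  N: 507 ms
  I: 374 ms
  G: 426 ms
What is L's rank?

Sorted (descending): 544, 507, 507, 497, 426, 374, 334, 301
The 2 values of 507 occupy positions 2–3 → each gets rank 2.
L has value 507 ms → rank 2.

2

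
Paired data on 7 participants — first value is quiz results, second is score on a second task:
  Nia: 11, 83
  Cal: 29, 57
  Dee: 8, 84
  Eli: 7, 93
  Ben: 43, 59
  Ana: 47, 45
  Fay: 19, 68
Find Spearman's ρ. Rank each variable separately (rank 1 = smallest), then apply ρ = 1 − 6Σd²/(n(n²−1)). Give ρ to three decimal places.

-0.964

Ranks of variable 1: 3, 5, 2, 1, 6, 7, 4
Ranks of variable 2: 5, 2, 6, 7, 3, 1, 4
d = r₁ − r₂: -2, 3, -4, -6, 3, 6, 0
d²: 4, 9, 16, 36, 9, 36, 0; Σd² = 110
ρ = 1 − 6·110/(7·48) = 1 − 660/336 = -0.964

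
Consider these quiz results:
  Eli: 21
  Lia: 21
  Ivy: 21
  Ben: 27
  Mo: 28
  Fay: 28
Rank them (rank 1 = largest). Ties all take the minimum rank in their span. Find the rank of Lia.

Sorted (descending): 28, 28, 27, 21, 21, 21
The 2 values of 28 occupy positions 1–2 → each gets rank 1.
The 3 values of 21 occupy positions 4–6 → each gets rank 4.
Lia has value 21 → rank 4.

4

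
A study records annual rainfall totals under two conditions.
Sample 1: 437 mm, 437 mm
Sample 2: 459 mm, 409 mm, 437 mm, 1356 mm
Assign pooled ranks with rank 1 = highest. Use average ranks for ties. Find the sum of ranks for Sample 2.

13

Sorted (descending): 1356, 459, 437, 437, 437, 409
The 3 values of 437 occupy positions 3–5 → average rank 4.
Sample 2 values → pooled ranks: 459→2, 409→6, 437→4, 1356→1
Rank sum = 2 + 6 + 4 + 1 = 13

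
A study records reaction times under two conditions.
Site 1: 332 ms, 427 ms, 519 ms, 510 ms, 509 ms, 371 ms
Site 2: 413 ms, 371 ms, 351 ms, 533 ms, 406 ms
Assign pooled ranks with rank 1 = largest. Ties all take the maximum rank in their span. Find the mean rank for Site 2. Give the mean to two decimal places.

Sorted (descending): 533, 519, 510, 509, 427, 413, 406, 371, 371, 351, 332
The 2 values of 371 occupy positions 8–9 → each gets rank 9.
Site 2 values → pooled ranks: 413→6, 371→9, 351→10, 533→1, 406→7
Mean rank = (6 + 9 + 10 + 1 + 7) / 5 = 6.60

6.60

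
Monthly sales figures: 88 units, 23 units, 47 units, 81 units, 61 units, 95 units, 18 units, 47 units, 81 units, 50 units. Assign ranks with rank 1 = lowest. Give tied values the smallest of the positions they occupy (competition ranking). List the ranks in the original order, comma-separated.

Sorted (ascending): 18, 23, 47, 47, 50, 61, 81, 81, 88, 95
The 2 values of 47 occupy positions 3–4 → each gets rank 3.
The 2 values of 81 occupy positions 7–8 → each gets rank 7.

9, 2, 3, 7, 6, 10, 1, 3, 7, 5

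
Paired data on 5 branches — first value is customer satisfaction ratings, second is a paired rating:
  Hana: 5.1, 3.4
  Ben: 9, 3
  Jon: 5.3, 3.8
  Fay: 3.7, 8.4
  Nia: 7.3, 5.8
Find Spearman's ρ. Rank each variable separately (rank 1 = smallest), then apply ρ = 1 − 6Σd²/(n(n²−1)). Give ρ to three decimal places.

Ranks of variable 1: 2, 5, 3, 1, 4
Ranks of variable 2: 2, 1, 3, 5, 4
d = r₁ − r₂: 0, 4, 0, -4, 0
d²: 0, 16, 0, 16, 0; Σd² = 32
ρ = 1 − 6·32/(5·24) = 1 − 192/120 = -0.600

-0.600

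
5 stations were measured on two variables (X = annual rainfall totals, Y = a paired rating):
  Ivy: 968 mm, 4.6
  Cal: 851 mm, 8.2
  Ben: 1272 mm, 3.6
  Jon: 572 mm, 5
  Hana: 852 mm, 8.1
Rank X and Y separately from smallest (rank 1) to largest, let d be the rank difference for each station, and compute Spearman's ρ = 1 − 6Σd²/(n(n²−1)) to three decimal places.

Ranks of variable 1: 4, 2, 5, 1, 3
Ranks of variable 2: 2, 5, 1, 3, 4
d = r₁ − r₂: 2, -3, 4, -2, -1
d²: 4, 9, 16, 4, 1; Σd² = 34
ρ = 1 − 6·34/(5·24) = 1 − 204/120 = -0.700

-0.700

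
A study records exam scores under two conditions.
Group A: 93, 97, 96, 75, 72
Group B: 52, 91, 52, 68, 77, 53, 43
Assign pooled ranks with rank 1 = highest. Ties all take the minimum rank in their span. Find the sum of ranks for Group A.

19

Sorted (descending): 97, 96, 93, 91, 77, 75, 72, 68, 53, 52, 52, 43
The 2 values of 52 occupy positions 10–11 → each gets rank 10.
Group A values → pooled ranks: 93→3, 97→1, 96→2, 75→6, 72→7
Rank sum = 3 + 1 + 2 + 6 + 7 = 19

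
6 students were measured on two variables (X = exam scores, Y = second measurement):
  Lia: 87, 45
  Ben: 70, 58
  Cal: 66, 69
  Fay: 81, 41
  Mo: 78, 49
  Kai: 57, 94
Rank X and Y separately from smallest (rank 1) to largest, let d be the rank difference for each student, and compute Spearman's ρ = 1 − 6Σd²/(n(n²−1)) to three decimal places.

Ranks of variable 1: 6, 3, 2, 5, 4, 1
Ranks of variable 2: 2, 4, 5, 1, 3, 6
d = r₁ − r₂: 4, -1, -3, 4, 1, -5
d²: 16, 1, 9, 16, 1, 25; Σd² = 68
ρ = 1 − 6·68/(6·35) = 1 − 408/210 = -0.943

-0.943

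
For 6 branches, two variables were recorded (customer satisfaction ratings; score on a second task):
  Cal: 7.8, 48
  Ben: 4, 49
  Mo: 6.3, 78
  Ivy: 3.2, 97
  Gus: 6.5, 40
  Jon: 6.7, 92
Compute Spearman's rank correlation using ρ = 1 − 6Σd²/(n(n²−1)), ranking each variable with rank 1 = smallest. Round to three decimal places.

Ranks of variable 1: 6, 2, 3, 1, 4, 5
Ranks of variable 2: 2, 3, 4, 6, 1, 5
d = r₁ − r₂: 4, -1, -1, -5, 3, 0
d²: 16, 1, 1, 25, 9, 0; Σd² = 52
ρ = 1 − 6·52/(6·35) = 1 − 312/210 = -0.486

-0.486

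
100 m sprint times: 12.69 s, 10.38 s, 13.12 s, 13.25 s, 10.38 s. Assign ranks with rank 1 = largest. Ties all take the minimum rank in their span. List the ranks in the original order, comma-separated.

3, 4, 2, 1, 4

Sorted (descending): 13.25, 13.12, 12.69, 10.38, 10.38
The 2 values of 10.38 occupy positions 4–5 → each gets rank 4.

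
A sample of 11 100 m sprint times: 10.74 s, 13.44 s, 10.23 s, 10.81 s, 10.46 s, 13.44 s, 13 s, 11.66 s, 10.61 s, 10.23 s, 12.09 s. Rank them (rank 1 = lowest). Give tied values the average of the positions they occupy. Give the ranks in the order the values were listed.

Sorted (ascending): 10.23, 10.23, 10.46, 10.61, 10.74, 10.81, 11.66, 12.09, 13, 13.44, 13.44
The 2 values of 10.23 occupy positions 1–2 → average rank (1+2)/2 = 1.5.
The 2 values of 13.44 occupy positions 10–11 → average rank (10+11)/2 = 10.5.

5, 10.5, 1.5, 6, 3, 10.5, 9, 7, 4, 1.5, 8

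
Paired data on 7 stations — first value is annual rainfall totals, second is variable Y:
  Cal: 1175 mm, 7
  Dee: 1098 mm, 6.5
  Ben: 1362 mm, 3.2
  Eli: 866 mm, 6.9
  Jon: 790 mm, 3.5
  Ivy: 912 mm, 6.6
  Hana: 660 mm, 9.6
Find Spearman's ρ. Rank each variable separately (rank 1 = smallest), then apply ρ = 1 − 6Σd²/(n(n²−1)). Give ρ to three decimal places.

Ranks of variable 1: 6, 5, 7, 3, 2, 4, 1
Ranks of variable 2: 6, 3, 1, 5, 2, 4, 7
d = r₁ − r₂: 0, 2, 6, -2, 0, 0, -6
d²: 0, 4, 36, 4, 0, 0, 36; Σd² = 80
ρ = 1 − 6·80/(7·48) = 1 − 480/336 = -0.429

-0.429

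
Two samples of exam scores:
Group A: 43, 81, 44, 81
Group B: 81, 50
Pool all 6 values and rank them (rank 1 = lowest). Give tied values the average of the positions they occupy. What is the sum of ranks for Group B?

Sorted (ascending): 43, 44, 50, 81, 81, 81
The 3 values of 81 occupy positions 4–6 → average rank 5.
Group B values → pooled ranks: 81→5, 50→3
Rank sum = 5 + 3 = 8

8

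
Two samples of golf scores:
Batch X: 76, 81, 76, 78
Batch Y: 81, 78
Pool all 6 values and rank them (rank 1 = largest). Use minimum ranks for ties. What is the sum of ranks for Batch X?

Sorted (descending): 81, 81, 78, 78, 76, 76
The 2 values of 81 occupy positions 1–2 → each gets rank 1.
The 2 values of 78 occupy positions 3–4 → each gets rank 3.
The 2 values of 76 occupy positions 5–6 → each gets rank 5.
Batch X values → pooled ranks: 76→5, 81→1, 76→5, 78→3
Rank sum = 5 + 1 + 5 + 3 = 14

14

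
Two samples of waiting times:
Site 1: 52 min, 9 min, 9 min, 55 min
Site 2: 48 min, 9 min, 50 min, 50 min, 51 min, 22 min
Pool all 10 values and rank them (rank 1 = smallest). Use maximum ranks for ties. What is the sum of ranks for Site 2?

34

Sorted (ascending): 9, 9, 9, 22, 48, 50, 50, 51, 52, 55
The 3 values of 9 occupy positions 1–3 → each gets rank 3.
The 2 values of 50 occupy positions 6–7 → each gets rank 7.
Site 2 values → pooled ranks: 48→5, 9→3, 50→7, 50→7, 51→8, 22→4
Rank sum = 5 + 3 + 7 + 7 + 8 + 4 = 34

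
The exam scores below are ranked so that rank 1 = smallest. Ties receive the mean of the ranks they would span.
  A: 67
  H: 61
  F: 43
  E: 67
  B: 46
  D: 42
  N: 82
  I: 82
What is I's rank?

Sorted (ascending): 42, 43, 46, 61, 67, 67, 82, 82
The 2 values of 67 occupy positions 5–6 → average rank (5+6)/2 = 5.5.
The 2 values of 82 occupy positions 7–8 → average rank (7+8)/2 = 7.5.
I has value 82 → rank 7.5.

7.5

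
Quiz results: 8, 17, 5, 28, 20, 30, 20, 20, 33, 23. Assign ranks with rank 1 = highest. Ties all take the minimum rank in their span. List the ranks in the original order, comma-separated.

Sorted (descending): 33, 30, 28, 23, 20, 20, 20, 17, 8, 5
The 3 values of 20 occupy positions 5–7 → each gets rank 5.

9, 8, 10, 3, 5, 2, 5, 5, 1, 4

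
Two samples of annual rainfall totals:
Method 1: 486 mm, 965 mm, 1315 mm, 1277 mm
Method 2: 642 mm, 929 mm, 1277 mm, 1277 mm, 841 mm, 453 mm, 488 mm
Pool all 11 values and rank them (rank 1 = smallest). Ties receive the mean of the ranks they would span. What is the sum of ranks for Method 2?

Sorted (ascending): 453, 486, 488, 642, 841, 929, 965, 1277, 1277, 1277, 1315
The 3 values of 1277 occupy positions 8–10 → average rank 9.
Method 2 values → pooled ranks: 642→4, 929→6, 1277→9, 1277→9, 841→5, 453→1, 488→3
Rank sum = 4 + 6 + 9 + 9 + 5 + 1 + 3 = 37

37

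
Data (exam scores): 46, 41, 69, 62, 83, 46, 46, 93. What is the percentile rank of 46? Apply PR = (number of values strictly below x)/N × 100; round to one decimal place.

N = 8.
Strictly below 46: 1. Equal to 46: 3.
PR = 1/8 × 100 = 12.5

12.5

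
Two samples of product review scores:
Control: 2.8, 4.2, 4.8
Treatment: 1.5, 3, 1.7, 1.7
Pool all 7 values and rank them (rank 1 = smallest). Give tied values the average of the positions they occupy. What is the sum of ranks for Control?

17

Sorted (ascending): 1.5, 1.7, 1.7, 2.8, 3, 4.2, 4.8
The 2 values of 1.7 occupy positions 2–3 → average rank (2+3)/2 = 2.5.
Control values → pooled ranks: 2.8→4, 4.2→6, 4.8→7
Rank sum = 4 + 6 + 7 = 17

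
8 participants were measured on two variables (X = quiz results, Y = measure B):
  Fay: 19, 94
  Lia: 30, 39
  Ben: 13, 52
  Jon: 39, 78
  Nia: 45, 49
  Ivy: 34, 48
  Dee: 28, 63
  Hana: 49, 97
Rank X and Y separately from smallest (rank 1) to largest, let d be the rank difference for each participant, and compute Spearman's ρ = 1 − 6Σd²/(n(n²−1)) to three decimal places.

Ranks of variable 1: 2, 4, 1, 6, 7, 5, 3, 8
Ranks of variable 2: 7, 1, 4, 6, 3, 2, 5, 8
d = r₁ − r₂: -5, 3, -3, 0, 4, 3, -2, 0
d²: 25, 9, 9, 0, 16, 9, 4, 0; Σd² = 72
ρ = 1 − 6·72/(8·63) = 1 − 432/504 = 0.143

0.143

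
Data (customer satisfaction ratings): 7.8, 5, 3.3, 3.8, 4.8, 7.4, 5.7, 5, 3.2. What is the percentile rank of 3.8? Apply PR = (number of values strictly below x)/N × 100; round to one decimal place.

22.2

N = 9.
Strictly below 3.8: 2. Equal to 3.8: 1.
PR = 2/9 × 100 = 22.2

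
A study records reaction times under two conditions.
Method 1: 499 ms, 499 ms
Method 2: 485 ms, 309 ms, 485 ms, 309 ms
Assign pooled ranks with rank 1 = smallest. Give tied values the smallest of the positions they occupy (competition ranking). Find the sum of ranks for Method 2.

8

Sorted (ascending): 309, 309, 485, 485, 499, 499
The 2 values of 309 occupy positions 1–2 → each gets rank 1.
The 2 values of 485 occupy positions 3–4 → each gets rank 3.
The 2 values of 499 occupy positions 5–6 → each gets rank 5.
Method 2 values → pooled ranks: 485→3, 309→1, 485→3, 309→1
Rank sum = 3 + 1 + 3 + 1 = 8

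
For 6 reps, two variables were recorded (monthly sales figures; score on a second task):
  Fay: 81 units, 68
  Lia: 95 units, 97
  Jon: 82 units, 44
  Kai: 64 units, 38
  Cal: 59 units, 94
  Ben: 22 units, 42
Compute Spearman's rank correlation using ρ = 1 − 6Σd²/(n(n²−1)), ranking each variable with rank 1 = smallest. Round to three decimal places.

0.486

Ranks of variable 1: 4, 6, 5, 3, 2, 1
Ranks of variable 2: 4, 6, 3, 1, 5, 2
d = r₁ − r₂: 0, 0, 2, 2, -3, -1
d²: 0, 0, 4, 4, 9, 1; Σd² = 18
ρ = 1 − 6·18/(6·35) = 1 − 108/210 = 0.486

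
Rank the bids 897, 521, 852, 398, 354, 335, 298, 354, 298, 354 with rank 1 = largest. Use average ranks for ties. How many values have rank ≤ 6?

Sorted (descending): 897, 852, 521, 398, 354, 354, 354, 335, 298, 298
The 3 values of 354 occupy positions 5–7 → average rank 6.
The 2 values of 298 occupy positions 9–10 → average rank (9+10)/2 = 9.5.
Ranks ≤ 6: {1, 2, 3, 4, 6, 6, 6} → 7 values.

7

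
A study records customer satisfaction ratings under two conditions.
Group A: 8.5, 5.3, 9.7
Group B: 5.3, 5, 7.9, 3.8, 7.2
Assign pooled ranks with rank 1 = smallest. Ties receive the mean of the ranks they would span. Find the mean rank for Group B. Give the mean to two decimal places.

Sorted (ascending): 3.8, 5, 5.3, 5.3, 7.2, 7.9, 8.5, 9.7
The 2 values of 5.3 occupy positions 3–4 → average rank (3+4)/2 = 3.5.
Group B values → pooled ranks: 5.3→3.5, 5→2, 7.9→6, 3.8→1, 7.2→5
Mean rank = (3.5 + 2 + 6 + 1 + 5) / 5 = 3.50

3.50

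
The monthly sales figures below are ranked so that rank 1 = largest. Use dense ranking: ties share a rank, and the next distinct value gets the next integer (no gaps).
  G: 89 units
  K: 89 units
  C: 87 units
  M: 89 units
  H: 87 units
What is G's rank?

Sorted (descending): 89, 89, 89, 87, 87
The 3 values of 89 share dense rank 1.
The 2 values of 87 share dense rank 2.
G has value 89 units → rank 1.

1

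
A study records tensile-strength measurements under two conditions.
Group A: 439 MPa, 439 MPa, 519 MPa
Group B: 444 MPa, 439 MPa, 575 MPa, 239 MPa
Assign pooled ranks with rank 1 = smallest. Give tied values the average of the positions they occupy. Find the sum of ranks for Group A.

12

Sorted (ascending): 239, 439, 439, 439, 444, 519, 575
The 3 values of 439 occupy positions 2–4 → average rank 3.
Group A values → pooled ranks: 439→3, 439→3, 519→6
Rank sum = 3 + 3 + 6 = 12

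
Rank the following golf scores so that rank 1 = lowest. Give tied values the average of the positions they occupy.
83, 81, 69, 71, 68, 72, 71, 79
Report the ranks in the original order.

8, 7, 2, 3.5, 1, 5, 3.5, 6

Sorted (ascending): 68, 69, 71, 71, 72, 79, 81, 83
The 2 values of 71 occupy positions 3–4 → average rank (3+4)/2 = 3.5.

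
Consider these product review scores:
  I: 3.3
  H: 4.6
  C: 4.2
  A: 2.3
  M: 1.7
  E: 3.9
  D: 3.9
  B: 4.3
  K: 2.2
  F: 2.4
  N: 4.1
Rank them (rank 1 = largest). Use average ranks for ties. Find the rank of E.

5.5

Sorted (descending): 4.6, 4.3, 4.2, 4.1, 3.9, 3.9, 3.3, 2.4, 2.3, 2.2, 1.7
The 2 values of 3.9 occupy positions 5–6 → average rank (5+6)/2 = 5.5.
E has value 3.9 → rank 5.5.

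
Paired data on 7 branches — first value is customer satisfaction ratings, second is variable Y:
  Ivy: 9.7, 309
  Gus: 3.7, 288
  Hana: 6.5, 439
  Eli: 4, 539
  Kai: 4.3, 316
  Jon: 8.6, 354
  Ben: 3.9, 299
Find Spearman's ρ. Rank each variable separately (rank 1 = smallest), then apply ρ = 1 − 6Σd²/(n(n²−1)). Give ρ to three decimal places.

Ranks of variable 1: 7, 1, 5, 3, 4, 6, 2
Ranks of variable 2: 3, 1, 6, 7, 4, 5, 2
d = r₁ − r₂: 4, 0, -1, -4, 0, 1, 0
d²: 16, 0, 1, 16, 0, 1, 0; Σd² = 34
ρ = 1 − 6·34/(7·48) = 1 − 204/336 = 0.393

0.393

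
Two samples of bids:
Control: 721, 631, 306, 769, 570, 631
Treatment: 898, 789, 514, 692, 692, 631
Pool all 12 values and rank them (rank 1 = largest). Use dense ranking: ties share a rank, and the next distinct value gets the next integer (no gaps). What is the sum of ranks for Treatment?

27

Sorted (descending): 898, 789, 769, 721, 692, 692, 631, 631, 631, 570, 514, 306
The 2 values of 692 share dense rank 5.
The 3 values of 631 share dense rank 6.
Remaining distinct values take the next consecutive integers.
Treatment values → pooled ranks: 898→1, 789→2, 514→8, 692→5, 692→5, 631→6
Rank sum = 1 + 2 + 8 + 5 + 5 + 6 = 27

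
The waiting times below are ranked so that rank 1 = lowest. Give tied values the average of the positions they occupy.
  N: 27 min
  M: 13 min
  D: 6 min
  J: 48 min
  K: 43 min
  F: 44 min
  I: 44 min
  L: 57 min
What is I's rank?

5.5

Sorted (ascending): 6, 13, 27, 43, 44, 44, 48, 57
The 2 values of 44 occupy positions 5–6 → average rank (5+6)/2 = 5.5.
I has value 44 min → rank 5.5.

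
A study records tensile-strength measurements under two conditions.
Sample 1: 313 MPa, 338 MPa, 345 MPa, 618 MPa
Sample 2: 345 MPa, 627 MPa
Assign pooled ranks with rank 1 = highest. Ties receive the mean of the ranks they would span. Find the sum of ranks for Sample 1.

16.5

Sorted (descending): 627, 618, 345, 345, 338, 313
The 2 values of 345 occupy positions 3–4 → average rank (3+4)/2 = 3.5.
Sample 1 values → pooled ranks: 313→6, 338→5, 345→3.5, 618→2
Rank sum = 6 + 5 + 3.5 + 2 = 16.5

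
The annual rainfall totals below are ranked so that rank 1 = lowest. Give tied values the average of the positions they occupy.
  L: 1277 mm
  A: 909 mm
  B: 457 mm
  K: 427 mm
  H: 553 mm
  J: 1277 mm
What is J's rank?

5.5

Sorted (ascending): 427, 457, 553, 909, 1277, 1277
The 2 values of 1277 occupy positions 5–6 → average rank (5+6)/2 = 5.5.
J has value 1277 mm → rank 5.5.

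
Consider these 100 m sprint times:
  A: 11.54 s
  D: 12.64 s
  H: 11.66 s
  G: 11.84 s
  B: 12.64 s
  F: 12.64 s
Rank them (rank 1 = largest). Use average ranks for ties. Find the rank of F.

Sorted (descending): 12.64, 12.64, 12.64, 11.84, 11.66, 11.54
The 3 values of 12.64 occupy positions 1–3 → average rank 2.
F has value 12.64 s → rank 2.

2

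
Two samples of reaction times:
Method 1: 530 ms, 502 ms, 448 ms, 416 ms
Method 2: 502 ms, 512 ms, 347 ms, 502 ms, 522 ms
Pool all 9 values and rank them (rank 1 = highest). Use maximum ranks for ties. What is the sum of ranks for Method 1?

Sorted (descending): 530, 522, 512, 502, 502, 502, 448, 416, 347
The 3 values of 502 occupy positions 4–6 → each gets rank 6.
Method 1 values → pooled ranks: 530→1, 502→6, 448→7, 416→8
Rank sum = 1 + 6 + 7 + 8 = 22

22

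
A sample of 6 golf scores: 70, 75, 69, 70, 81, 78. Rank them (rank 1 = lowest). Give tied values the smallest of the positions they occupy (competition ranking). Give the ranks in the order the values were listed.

2, 4, 1, 2, 6, 5

Sorted (ascending): 69, 70, 70, 75, 78, 81
The 2 values of 70 occupy positions 2–3 → each gets rank 2.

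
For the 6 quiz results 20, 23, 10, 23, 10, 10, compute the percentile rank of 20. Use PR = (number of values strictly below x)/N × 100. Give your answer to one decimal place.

50.0

N = 6.
Strictly below 20: 3. Equal to 20: 1.
PR = 3/6 × 100 = 50.0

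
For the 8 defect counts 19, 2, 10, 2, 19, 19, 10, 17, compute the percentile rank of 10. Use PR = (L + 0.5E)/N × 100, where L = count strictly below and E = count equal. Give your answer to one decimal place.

37.5

N = 8.
Strictly below 10: 2. Equal to 10: 2.
PR = (2 + 0.5·2)/8 × 100 = 37.5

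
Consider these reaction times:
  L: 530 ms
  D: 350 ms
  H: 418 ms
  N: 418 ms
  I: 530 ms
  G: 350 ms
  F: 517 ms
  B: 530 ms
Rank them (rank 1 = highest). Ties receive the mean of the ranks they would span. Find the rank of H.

Sorted (descending): 530, 530, 530, 517, 418, 418, 350, 350
The 3 values of 530 occupy positions 1–3 → average rank 2.
The 2 values of 418 occupy positions 5–6 → average rank (5+6)/2 = 5.5.
The 2 values of 350 occupy positions 7–8 → average rank (7+8)/2 = 7.5.
H has value 418 ms → rank 5.5.

5.5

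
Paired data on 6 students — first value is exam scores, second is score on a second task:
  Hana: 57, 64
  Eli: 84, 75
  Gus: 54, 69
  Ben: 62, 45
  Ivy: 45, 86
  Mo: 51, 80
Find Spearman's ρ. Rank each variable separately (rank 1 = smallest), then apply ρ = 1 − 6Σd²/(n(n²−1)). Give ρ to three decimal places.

-0.657

Ranks of variable 1: 4, 6, 3, 5, 1, 2
Ranks of variable 2: 2, 4, 3, 1, 6, 5
d = r₁ − r₂: 2, 2, 0, 4, -5, -3
d²: 4, 4, 0, 16, 25, 9; Σd² = 58
ρ = 1 − 6·58/(6·35) = 1 − 348/210 = -0.657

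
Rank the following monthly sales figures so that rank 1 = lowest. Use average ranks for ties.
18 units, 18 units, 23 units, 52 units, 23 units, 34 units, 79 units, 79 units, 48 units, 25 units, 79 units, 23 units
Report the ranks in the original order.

1.5, 1.5, 4, 9, 4, 7, 11, 11, 8, 6, 11, 4

Sorted (ascending): 18, 18, 23, 23, 23, 25, 34, 48, 52, 79, 79, 79
The 2 values of 18 occupy positions 1–2 → average rank (1+2)/2 = 1.5.
The 3 values of 23 occupy positions 3–5 → average rank 4.
The 3 values of 79 occupy positions 10–12 → average rank 11.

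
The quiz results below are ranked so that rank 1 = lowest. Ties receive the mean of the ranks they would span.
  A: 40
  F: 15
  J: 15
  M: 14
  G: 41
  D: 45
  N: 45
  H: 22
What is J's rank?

2.5

Sorted (ascending): 14, 15, 15, 22, 40, 41, 45, 45
The 2 values of 15 occupy positions 2–3 → average rank (2+3)/2 = 2.5.
The 2 values of 45 occupy positions 7–8 → average rank (7+8)/2 = 7.5.
J has value 15 → rank 2.5.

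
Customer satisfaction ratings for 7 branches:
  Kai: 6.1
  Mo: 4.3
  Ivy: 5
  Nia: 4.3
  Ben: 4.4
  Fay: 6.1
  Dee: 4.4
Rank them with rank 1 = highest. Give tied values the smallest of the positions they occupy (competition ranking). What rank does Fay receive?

1

Sorted (descending): 6.1, 6.1, 5, 4.4, 4.4, 4.3, 4.3
The 2 values of 6.1 occupy positions 1–2 → each gets rank 1.
The 2 values of 4.4 occupy positions 4–5 → each gets rank 4.
The 2 values of 4.3 occupy positions 6–7 → each gets rank 6.
Fay has value 6.1 → rank 1.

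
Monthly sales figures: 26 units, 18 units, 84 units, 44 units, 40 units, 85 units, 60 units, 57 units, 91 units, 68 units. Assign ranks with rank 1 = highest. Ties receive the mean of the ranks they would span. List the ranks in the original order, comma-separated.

Sorted (descending): 91, 85, 84, 68, 60, 57, 44, 40, 26, 18
No ties — each value takes its position as its rank.

9, 10, 3, 7, 8, 2, 5, 6, 1, 4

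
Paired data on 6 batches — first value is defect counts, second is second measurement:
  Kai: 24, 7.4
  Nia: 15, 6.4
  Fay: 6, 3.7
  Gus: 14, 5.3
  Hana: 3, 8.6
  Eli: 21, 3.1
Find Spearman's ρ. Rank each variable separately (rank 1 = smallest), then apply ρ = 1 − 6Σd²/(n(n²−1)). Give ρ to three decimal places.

Ranks of variable 1: 6, 4, 2, 3, 1, 5
Ranks of variable 2: 5, 4, 2, 3, 6, 1
d = r₁ − r₂: 1, 0, 0, 0, -5, 4
d²: 1, 0, 0, 0, 25, 16; Σd² = 42
ρ = 1 − 6·42/(6·35) = 1 − 252/210 = -0.200

-0.200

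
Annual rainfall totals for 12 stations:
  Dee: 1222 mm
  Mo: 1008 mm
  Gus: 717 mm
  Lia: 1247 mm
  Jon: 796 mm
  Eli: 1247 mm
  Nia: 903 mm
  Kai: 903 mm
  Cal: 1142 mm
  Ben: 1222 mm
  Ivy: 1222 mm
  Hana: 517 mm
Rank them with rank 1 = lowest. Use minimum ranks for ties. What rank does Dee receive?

Sorted (ascending): 517, 717, 796, 903, 903, 1008, 1142, 1222, 1222, 1222, 1247, 1247
The 2 values of 903 occupy positions 4–5 → each gets rank 4.
The 3 values of 1222 occupy positions 8–10 → each gets rank 8.
The 2 values of 1247 occupy positions 11–12 → each gets rank 11.
Dee has value 1222 mm → rank 8.

8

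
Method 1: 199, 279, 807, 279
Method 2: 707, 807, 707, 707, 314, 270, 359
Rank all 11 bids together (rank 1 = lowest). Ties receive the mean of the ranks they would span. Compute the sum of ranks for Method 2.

47.5

Sorted (ascending): 199, 270, 279, 279, 314, 359, 707, 707, 707, 807, 807
The 2 values of 279 occupy positions 3–4 → average rank (3+4)/2 = 3.5.
The 3 values of 707 occupy positions 7–9 → average rank 8.
The 2 values of 807 occupy positions 10–11 → average rank (10+11)/2 = 10.5.
Method 2 values → pooled ranks: 707→8, 807→10.5, 707→8, 707→8, 314→5, 270→2, 359→6
Rank sum = 8 + 10.5 + 8 + 8 + 5 + 2 + 6 = 47.5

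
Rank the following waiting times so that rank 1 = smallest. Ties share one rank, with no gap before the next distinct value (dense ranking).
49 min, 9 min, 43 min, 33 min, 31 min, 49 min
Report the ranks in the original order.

Sorted (ascending): 9, 31, 33, 43, 49, 49
The 2 values of 49 share dense rank 5.
Remaining distinct values take the next consecutive integers.

5, 1, 4, 3, 2, 5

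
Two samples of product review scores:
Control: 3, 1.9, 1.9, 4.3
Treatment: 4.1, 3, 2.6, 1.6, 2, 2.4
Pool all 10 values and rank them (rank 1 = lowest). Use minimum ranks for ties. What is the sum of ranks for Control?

21

Sorted (ascending): 1.6, 1.9, 1.9, 2, 2.4, 2.6, 3, 3, 4.1, 4.3
The 2 values of 1.9 occupy positions 2–3 → each gets rank 2.
The 2 values of 3 occupy positions 7–8 → each gets rank 7.
Control values → pooled ranks: 3→7, 1.9→2, 1.9→2, 4.3→10
Rank sum = 7 + 2 + 2 + 10 = 21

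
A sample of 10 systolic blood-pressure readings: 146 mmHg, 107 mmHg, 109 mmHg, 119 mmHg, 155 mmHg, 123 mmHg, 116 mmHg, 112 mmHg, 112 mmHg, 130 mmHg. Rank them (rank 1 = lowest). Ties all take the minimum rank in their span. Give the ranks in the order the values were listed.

Sorted (ascending): 107, 109, 112, 112, 116, 119, 123, 130, 146, 155
The 2 values of 112 occupy positions 3–4 → each gets rank 3.

9, 1, 2, 6, 10, 7, 5, 3, 3, 8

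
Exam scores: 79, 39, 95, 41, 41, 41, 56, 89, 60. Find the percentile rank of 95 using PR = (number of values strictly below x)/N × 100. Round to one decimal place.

N = 9.
Strictly below 95: 8. Equal to 95: 1.
PR = 8/9 × 100 = 88.9

88.9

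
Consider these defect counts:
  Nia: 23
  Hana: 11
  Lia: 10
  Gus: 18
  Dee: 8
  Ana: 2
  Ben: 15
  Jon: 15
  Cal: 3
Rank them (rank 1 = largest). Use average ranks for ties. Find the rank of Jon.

Sorted (descending): 23, 18, 15, 15, 11, 10, 8, 3, 2
The 2 values of 15 occupy positions 3–4 → average rank (3+4)/2 = 3.5.
Jon has value 15 → rank 3.5.

3.5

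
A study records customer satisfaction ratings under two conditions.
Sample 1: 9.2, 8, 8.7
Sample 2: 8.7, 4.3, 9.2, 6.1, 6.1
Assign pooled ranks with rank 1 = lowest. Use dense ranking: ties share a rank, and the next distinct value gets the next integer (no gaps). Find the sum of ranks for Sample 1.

12

Sorted (ascending): 4.3, 6.1, 6.1, 8, 8.7, 8.7, 9.2, 9.2
The 2 values of 6.1 share dense rank 2.
The 2 values of 8.7 share dense rank 4.
The 2 values of 9.2 share dense rank 5.
Remaining distinct values take the next consecutive integers.
Sample 1 values → pooled ranks: 9.2→5, 8→3, 8.7→4
Rank sum = 5 + 3 + 4 = 12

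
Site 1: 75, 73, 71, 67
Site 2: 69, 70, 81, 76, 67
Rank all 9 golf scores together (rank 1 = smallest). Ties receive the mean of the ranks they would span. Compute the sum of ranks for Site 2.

25.5

Sorted (ascending): 67, 67, 69, 70, 71, 73, 75, 76, 81
The 2 values of 67 occupy positions 1–2 → average rank (1+2)/2 = 1.5.
Site 2 values → pooled ranks: 69→3, 70→4, 81→9, 76→8, 67→1.5
Rank sum = 3 + 4 + 9 + 8 + 1.5 = 25.5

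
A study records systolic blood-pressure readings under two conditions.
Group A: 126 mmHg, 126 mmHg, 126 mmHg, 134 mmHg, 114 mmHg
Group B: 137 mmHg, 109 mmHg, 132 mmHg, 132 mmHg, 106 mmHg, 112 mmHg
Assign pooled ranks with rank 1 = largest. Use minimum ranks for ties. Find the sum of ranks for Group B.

37

Sorted (descending): 137, 134, 132, 132, 126, 126, 126, 114, 112, 109, 106
The 2 values of 132 occupy positions 3–4 → each gets rank 3.
The 3 values of 126 occupy positions 5–7 → each gets rank 5.
Group B values → pooled ranks: 137→1, 109→10, 132→3, 132→3, 106→11, 112→9
Rank sum = 1 + 10 + 3 + 3 + 11 + 9 = 37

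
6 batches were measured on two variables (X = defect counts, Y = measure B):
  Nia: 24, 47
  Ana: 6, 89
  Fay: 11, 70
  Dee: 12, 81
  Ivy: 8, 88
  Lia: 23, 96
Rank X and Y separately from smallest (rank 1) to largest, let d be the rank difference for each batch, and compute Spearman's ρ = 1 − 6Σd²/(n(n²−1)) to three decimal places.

-0.371

Ranks of variable 1: 6, 1, 3, 4, 2, 5
Ranks of variable 2: 1, 5, 2, 3, 4, 6
d = r₁ − r₂: 5, -4, 1, 1, -2, -1
d²: 25, 16, 1, 1, 4, 1; Σd² = 48
ρ = 1 − 6·48/(6·35) = 1 − 288/210 = -0.371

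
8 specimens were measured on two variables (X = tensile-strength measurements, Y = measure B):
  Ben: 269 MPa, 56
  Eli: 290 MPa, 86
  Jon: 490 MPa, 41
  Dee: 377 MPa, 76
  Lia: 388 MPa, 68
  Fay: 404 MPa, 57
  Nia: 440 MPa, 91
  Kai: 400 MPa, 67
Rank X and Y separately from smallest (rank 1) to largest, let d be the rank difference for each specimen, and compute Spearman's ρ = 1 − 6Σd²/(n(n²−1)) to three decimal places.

-0.143

Ranks of variable 1: 1, 2, 8, 3, 4, 6, 7, 5
Ranks of variable 2: 2, 7, 1, 6, 5, 3, 8, 4
d = r₁ − r₂: -1, -5, 7, -3, -1, 3, -1, 1
d²: 1, 25, 49, 9, 1, 9, 1, 1; Σd² = 96
ρ = 1 − 6·96/(8·63) = 1 − 576/504 = -0.143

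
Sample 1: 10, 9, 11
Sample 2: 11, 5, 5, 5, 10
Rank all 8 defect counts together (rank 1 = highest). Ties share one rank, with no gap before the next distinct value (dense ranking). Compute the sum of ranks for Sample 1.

Sorted (descending): 11, 11, 10, 10, 9, 5, 5, 5
The 2 values of 11 share dense rank 1.
The 2 values of 10 share dense rank 2.
The 3 values of 5 share dense rank 4.
Remaining distinct values take the next consecutive integers.
Sample 1 values → pooled ranks: 10→2, 9→3, 11→1
Rank sum = 2 + 3 + 1 = 6

6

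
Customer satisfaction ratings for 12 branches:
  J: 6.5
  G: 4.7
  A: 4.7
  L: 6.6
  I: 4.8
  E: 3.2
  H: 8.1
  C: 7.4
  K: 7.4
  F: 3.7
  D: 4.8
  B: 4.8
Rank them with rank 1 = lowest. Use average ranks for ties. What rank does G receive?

3.5

Sorted (ascending): 3.2, 3.7, 4.7, 4.7, 4.8, 4.8, 4.8, 6.5, 6.6, 7.4, 7.4, 8.1
The 2 values of 4.7 occupy positions 3–4 → average rank (3+4)/2 = 3.5.
The 3 values of 4.8 occupy positions 5–7 → average rank 6.
The 2 values of 7.4 occupy positions 10–11 → average rank (10+11)/2 = 10.5.
G has value 4.7 → rank 3.5.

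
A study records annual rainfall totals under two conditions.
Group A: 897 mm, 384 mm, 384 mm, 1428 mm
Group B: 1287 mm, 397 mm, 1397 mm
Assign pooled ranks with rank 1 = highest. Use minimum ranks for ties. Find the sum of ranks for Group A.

17

Sorted (descending): 1428, 1397, 1287, 897, 397, 384, 384
The 2 values of 384 occupy positions 6–7 → each gets rank 6.
Group A values → pooled ranks: 897→4, 384→6, 384→6, 1428→1
Rank sum = 4 + 6 + 6 + 1 = 17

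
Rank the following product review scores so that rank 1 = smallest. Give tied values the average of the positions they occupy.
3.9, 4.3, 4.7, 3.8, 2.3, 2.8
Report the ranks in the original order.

4, 5, 6, 3, 1, 2

Sorted (ascending): 2.3, 2.8, 3.8, 3.9, 4.3, 4.7
No ties — each value takes its position as its rank.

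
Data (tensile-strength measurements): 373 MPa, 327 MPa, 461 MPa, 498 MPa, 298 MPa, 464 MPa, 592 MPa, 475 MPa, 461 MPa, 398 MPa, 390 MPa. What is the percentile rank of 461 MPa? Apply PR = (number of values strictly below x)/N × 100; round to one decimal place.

N = 11.
Strictly below 461: 5. Equal to 461: 2.
PR = 5/11 × 100 = 45.5

45.5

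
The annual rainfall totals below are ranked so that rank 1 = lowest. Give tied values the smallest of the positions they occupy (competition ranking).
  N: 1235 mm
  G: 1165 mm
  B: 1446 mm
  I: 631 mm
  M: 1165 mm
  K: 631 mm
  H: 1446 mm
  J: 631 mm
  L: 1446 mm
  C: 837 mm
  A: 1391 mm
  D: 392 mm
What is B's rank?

Sorted (ascending): 392, 631, 631, 631, 837, 1165, 1165, 1235, 1391, 1446, 1446, 1446
The 3 values of 631 occupy positions 2–4 → each gets rank 2.
The 2 values of 1165 occupy positions 6–7 → each gets rank 6.
The 3 values of 1446 occupy positions 10–12 → each gets rank 10.
B has value 1446 mm → rank 10.

10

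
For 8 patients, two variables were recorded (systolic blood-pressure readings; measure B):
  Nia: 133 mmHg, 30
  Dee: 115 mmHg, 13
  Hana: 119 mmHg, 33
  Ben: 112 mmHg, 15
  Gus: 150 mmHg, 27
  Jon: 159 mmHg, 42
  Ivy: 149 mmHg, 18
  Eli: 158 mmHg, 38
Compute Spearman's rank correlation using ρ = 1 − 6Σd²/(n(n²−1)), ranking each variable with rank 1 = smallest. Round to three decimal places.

0.762

Ranks of variable 1: 4, 2, 3, 1, 6, 8, 5, 7
Ranks of variable 2: 5, 1, 6, 2, 4, 8, 3, 7
d = r₁ − r₂: -1, 1, -3, -1, 2, 0, 2, 0
d²: 1, 1, 9, 1, 4, 0, 4, 0; Σd² = 20
ρ = 1 − 6·20/(8·63) = 1 − 120/504 = 0.762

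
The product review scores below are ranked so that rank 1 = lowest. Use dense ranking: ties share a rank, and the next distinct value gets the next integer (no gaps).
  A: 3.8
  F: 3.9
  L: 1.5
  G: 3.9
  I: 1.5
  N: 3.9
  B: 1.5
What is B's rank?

1

Sorted (ascending): 1.5, 1.5, 1.5, 3.8, 3.9, 3.9, 3.9
The 3 values of 1.5 share dense rank 1.
The 3 values of 3.9 share dense rank 3.
Remaining distinct values take the next consecutive integers.
B has value 1.5 → rank 1.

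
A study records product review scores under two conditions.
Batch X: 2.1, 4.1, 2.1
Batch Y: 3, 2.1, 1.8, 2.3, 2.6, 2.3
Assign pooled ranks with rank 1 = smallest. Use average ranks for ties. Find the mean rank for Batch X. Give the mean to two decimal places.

Sorted (ascending): 1.8, 2.1, 2.1, 2.1, 2.3, 2.3, 2.6, 3, 4.1
The 3 values of 2.1 occupy positions 2–4 → average rank 3.
The 2 values of 2.3 occupy positions 5–6 → average rank (5+6)/2 = 5.5.
Batch X values → pooled ranks: 2.1→3, 4.1→9, 2.1→3
Mean rank = (3 + 9 + 3) / 3 = 5.00

5.00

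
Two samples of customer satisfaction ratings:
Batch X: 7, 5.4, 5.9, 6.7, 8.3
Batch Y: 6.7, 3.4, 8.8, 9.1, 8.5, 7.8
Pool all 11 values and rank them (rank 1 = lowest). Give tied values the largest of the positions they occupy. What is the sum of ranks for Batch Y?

Sorted (ascending): 3.4, 5.4, 5.9, 6.7, 6.7, 7, 7.8, 8.3, 8.5, 8.8, 9.1
The 2 values of 6.7 occupy positions 4–5 → each gets rank 5.
Batch Y values → pooled ranks: 6.7→5, 3.4→1, 8.8→10, 9.1→11, 8.5→9, 7.8→7
Rank sum = 5 + 1 + 10 + 11 + 9 + 7 = 43

43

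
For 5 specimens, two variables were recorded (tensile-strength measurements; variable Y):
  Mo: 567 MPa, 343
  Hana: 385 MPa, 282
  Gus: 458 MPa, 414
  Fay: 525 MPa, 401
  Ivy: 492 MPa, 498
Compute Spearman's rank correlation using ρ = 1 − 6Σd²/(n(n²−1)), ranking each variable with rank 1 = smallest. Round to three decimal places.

0.100

Ranks of variable 1: 5, 1, 2, 4, 3
Ranks of variable 2: 2, 1, 4, 3, 5
d = r₁ − r₂: 3, 0, -2, 1, -2
d²: 9, 0, 4, 1, 4; Σd² = 18
ρ = 1 − 6·18/(5·24) = 1 − 108/120 = 0.100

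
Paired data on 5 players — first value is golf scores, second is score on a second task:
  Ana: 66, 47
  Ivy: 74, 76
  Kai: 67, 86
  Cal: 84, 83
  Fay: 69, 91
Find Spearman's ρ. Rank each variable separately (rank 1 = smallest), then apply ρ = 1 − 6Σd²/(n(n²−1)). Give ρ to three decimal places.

Ranks of variable 1: 1, 4, 2, 5, 3
Ranks of variable 2: 1, 2, 4, 3, 5
d = r₁ − r₂: 0, 2, -2, 2, -2
d²: 0, 4, 4, 4, 4; Σd² = 16
ρ = 1 − 6·16/(5·24) = 1 − 96/120 = 0.200

0.200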